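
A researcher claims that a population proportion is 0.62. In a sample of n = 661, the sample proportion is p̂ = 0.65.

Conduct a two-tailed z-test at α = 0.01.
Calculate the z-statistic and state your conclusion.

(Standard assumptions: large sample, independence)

H₀: p = 0.62, H₁: p ≠ 0.62
Standard error: SE = √(p₀(1-p₀)/n) = √(0.62×0.38/661) = 0.018879
z-statistic: z = (p̂ - p₀)/SE = (0.65 - 0.62)/0.018879 = 1.5891
Critical value: z_0.005 = ±2.576
p-value = 0.1120
Decision: fail to reject H₀ at α = 0.01

Answer: z = 1.5891, fail to reject H₀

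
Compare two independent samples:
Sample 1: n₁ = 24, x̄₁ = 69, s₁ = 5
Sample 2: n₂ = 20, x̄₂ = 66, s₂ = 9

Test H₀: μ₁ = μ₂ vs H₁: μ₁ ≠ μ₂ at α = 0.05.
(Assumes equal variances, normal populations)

Pooled variance: s²_p = [23×5² + 19×9²]/(42) = 50.3333
s_p = 7.0946
SE = s_p×√(1/n₁ + 1/n₂) = 7.0946×√(1/24 + 1/20) = 2.1480
t = (x̄₁ - x̄₂)/SE = (69 - 66)/2.1480 = 1.3966
df = 42, t-critical = ±2.018
Decision: fail to reject H₀

Answer: t = 1.3966, fail to reject H₀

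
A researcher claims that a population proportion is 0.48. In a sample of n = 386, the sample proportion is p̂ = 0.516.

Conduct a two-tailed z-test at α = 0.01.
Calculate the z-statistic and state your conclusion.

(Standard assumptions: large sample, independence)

H₀: p = 0.48, H₁: p ≠ 0.48
Standard error: SE = √(p₀(1-p₀)/n) = √(0.48×0.52/386) = 0.025429
z-statistic: z = (p̂ - p₀)/SE = (0.516 - 0.48)/0.025429 = 1.4157
Critical value: z_0.005 = ±2.576
p-value = 0.1569
Decision: fail to reject H₀ at α = 0.01

Answer: z = 1.4157, fail to reject H₀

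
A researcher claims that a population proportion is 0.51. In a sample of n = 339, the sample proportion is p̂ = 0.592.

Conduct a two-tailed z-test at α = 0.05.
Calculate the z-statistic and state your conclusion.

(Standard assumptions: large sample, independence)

Answer: z = 3.0201, reject H₀

Derivation:
H₀: p = 0.51, H₁: p ≠ 0.51
Standard error: SE = √(p₀(1-p₀)/n) = √(0.51×0.49/339) = 0.027151
z-statistic: z = (p̂ - p₀)/SE = (0.592 - 0.51)/0.027151 = 3.0201
Critical value: z_0.025 = ±1.960
p-value = 0.0025
Decision: reject H₀ at α = 0.05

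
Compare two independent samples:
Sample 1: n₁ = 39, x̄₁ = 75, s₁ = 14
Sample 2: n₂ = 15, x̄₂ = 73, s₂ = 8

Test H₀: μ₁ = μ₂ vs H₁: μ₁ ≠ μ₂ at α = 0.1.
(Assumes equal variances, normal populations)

Pooled variance: s²_p = [38×14² + 14×8²]/(52) = 160.4615
s_p = 12.6673
SE = s_p×√(1/n₁ + 1/n₂) = 12.6673×√(1/39 + 1/15) = 3.8486
t = (x̄₁ - x̄₂)/SE = (75 - 73)/3.8486 = 0.5197
df = 52, t-critical = ±1.675
Decision: fail to reject H₀

Answer: t = 0.5197, fail to reject H₀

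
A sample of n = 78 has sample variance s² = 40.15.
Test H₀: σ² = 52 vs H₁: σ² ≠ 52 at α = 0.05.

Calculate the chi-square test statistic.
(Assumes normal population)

Answer: χ² = 59.4529, fail to reject H₀

Derivation:
df = n - 1 = 77
χ² = (n-1)s²/σ₀² = 77×40.15/52 = 59.4529
Critical values: χ²_{0.975,77} = 54.623, χ²_{0.025,77} = 103.158
Rejection region: χ² < 54.623 or χ² > 103.158
Decision: fail to reject H₀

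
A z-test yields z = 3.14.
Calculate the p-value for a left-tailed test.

For z = 3.14:
p = P(Z < 3.14) = Φ(3.14) = 0.9992

Answer: p-value ≈ 0.9992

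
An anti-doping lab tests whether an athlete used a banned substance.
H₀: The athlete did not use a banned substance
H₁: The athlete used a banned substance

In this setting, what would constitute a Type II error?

Answer: Failing to detect doping in an athlete who used a banned substance

Derivation:
Type I error (α): Rejecting H₀ when H₀ is true
Type II error (β): Failing to reject H₀ when H₁ is true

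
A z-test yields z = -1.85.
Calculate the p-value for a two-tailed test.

For z = -1.85:
p = 2×P(Z > |-1.85|) = 2×(1 - Φ(1.85)) = 0.0643

Answer: p-value ≈ 0.0643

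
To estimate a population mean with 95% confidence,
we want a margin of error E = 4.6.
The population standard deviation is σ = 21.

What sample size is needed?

z_0.025 = 1.960
n = (z×σ/E)² = (1.960×21/4.6)²
n = 80.0636
Round up: n = 81

Answer: n = 81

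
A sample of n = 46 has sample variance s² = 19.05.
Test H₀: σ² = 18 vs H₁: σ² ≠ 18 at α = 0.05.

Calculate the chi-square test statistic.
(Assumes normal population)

Answer: χ² = 47.6250, fail to reject H₀

Derivation:
df = n - 1 = 45
χ² = (n-1)s²/σ₀² = 45×19.05/18 = 47.6250
Critical values: χ²_{0.975,45} = 28.366, χ²_{0.025,45} = 65.410
Rejection region: χ² < 28.366 or χ² > 65.410
Decision: fail to reject H₀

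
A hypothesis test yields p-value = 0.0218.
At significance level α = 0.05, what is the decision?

Answer: reject H₀

Derivation:
Compare p-value to α:
0.0218 < 0.05
Decision: reject H₀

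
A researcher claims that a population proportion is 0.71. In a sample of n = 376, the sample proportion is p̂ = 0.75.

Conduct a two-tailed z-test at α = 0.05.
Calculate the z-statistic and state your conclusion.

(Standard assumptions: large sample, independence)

H₀: p = 0.71, H₁: p ≠ 0.71
Standard error: SE = √(p₀(1-p₀)/n) = √(0.71×0.29/376) = 0.023401
z-statistic: z = (p̂ - p₀)/SE = (0.75 - 0.71)/0.023401 = 1.7093
Critical value: z_0.025 = ±1.960
p-value = 0.0874
Decision: fail to reject H₀ at α = 0.05

Answer: z = 1.7093, fail to reject H₀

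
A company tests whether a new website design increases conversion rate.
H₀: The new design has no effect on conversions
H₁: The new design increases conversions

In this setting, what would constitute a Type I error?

Answer: Switching to a new design that doesn't actually help

Derivation:
Type I error: rejecting H₀ when it is actually true (false positive).
Type II error: failing to reject H₀ when H₁ is actually true (false negative).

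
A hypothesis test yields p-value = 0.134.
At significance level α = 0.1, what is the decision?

Compare p-value to α:
0.134 ≥ 0.1
Decision: fail to reject H₀

Answer: fail to reject H₀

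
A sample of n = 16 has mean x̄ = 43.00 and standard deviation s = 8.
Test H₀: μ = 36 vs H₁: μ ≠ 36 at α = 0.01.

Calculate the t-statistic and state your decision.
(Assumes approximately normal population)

Answer: t = 3.5000, reject H₀

Derivation:
df = n - 1 = 15
SE = s/√n = 8/√16 = 2.0000
t = (x̄ - μ₀)/SE = (43.00 - 36)/2.0000 = 3.5000
Critical value: t_{0.005,15} = ±2.947
p-value ≈ 0.0032
Decision: reject H₀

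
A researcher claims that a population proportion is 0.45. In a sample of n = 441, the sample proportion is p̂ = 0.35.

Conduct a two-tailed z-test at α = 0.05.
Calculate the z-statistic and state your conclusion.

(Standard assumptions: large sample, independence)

Answer: z = -4.2212, reject H₀

Derivation:
H₀: p = 0.45, H₁: p ≠ 0.45
Standard error: SE = √(p₀(1-p₀)/n) = √(0.45×0.55/441) = 0.023690
z-statistic: z = (p̂ - p₀)/SE = (0.35 - 0.45)/0.023690 = -4.2212
Critical value: z_0.025 = ±1.960
p-value < 0.0001
Decision: reject H₀ at α = 0.05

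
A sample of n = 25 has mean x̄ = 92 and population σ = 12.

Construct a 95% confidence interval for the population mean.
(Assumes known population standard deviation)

Answer: (87.2960, 96.7040)

Derivation:
Confidence level: 95%, α = 0.05
z_0.025 = 1.960
SE = σ/√n = 12/√25 = 2.4000
Margin of error = 1.960 × 2.4000 = 4.7040
CI: x̄ ± margin = 92 ± 4.7040
CI: (87.2960, 96.7040)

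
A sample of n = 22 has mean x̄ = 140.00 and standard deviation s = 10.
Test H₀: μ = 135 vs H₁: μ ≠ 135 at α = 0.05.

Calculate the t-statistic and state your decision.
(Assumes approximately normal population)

Answer: t = 2.3452, reject H₀

Derivation:
df = n - 1 = 21
SE = s/√n = 10/√22 = 2.1320
t = (x̄ - μ₀)/SE = (140.00 - 135)/2.1320 = 2.3452
Critical value: t_{0.025,21} = ±2.080
p-value ≈ 0.0289
Decision: reject H₀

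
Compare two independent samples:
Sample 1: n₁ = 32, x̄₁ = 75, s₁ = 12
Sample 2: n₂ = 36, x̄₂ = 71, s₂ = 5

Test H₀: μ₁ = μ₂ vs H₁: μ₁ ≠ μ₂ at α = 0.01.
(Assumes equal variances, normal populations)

Pooled variance: s²_p = [31×12² + 35×5²]/(66) = 80.8939
s_p = 8.9941
SE = s_p×√(1/n₁ + 1/n₂) = 8.9941×√(1/32 + 1/36) = 2.1852
t = (x̄₁ - x̄₂)/SE = (75 - 71)/2.1852 = 1.8305
df = 66, t-critical = ±2.652
Decision: fail to reject H₀

Answer: t = 1.8305, fail to reject H₀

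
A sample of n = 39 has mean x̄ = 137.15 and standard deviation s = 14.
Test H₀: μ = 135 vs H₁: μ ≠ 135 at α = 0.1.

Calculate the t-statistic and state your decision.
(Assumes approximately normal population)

Answer: t = 0.9591, fail to reject H₀

Derivation:
df = n - 1 = 38
SE = s/√n = 14/√39 = 2.2418
t = (x̄ - μ₀)/SE = (137.15 - 135)/2.2418 = 0.9591
Critical value: t_{0.05,38} = ±1.686
p-value ≈ 0.3436
Decision: fail to reject H₀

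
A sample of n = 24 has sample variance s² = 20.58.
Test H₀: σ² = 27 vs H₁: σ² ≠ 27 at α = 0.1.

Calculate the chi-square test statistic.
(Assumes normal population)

Answer: χ² = 17.5311, fail to reject H₀

Derivation:
df = n - 1 = 23
χ² = (n-1)s²/σ₀² = 23×20.58/27 = 17.5311
Critical values: χ²_{0.95,23} = 13.091, χ²_{0.05,23} = 35.172
Rejection region: χ² < 13.091 or χ² > 35.172
Decision: fail to reject H₀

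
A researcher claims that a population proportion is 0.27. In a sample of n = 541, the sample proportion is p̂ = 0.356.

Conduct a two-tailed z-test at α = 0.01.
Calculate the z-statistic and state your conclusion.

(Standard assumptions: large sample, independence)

H₀: p = 0.27, H₁: p ≠ 0.27
Standard error: SE = √(p₀(1-p₀)/n) = √(0.27×0.73/541) = 0.019087
z-statistic: z = (p̂ - p₀)/SE = (0.356 - 0.27)/0.019087 = 4.5057
Critical value: z_0.005 = ±2.576
p-value < 0.0001
Decision: reject H₀ at α = 0.01

Answer: z = 4.5057, reject H₀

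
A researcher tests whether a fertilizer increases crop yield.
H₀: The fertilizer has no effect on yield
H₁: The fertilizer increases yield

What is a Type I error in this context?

Answer: Concluding the fertilizer works when it doesn't

Derivation:
Type I error (α): Rejecting H₀ when H₀ is true
Type II error (β): Failing to reject H₀ when H₁ is true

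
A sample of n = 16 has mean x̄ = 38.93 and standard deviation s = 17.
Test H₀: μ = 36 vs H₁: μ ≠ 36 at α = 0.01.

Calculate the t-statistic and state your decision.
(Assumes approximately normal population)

Answer: t = 0.6894, fail to reject H₀

Derivation:
df = n - 1 = 15
SE = s/√n = 17/√16 = 4.2500
t = (x̄ - μ₀)/SE = (38.93 - 36)/4.2500 = 0.6894
Critical value: t_{0.005,15} = ±2.947
p-value ≈ 0.5011
Decision: fail to reject H₀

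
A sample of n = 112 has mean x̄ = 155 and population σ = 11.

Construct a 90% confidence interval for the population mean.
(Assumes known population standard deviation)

Answer: (153.2902, 156.7098)

Derivation:
Confidence level: 90%, α = 0.1
z_0.05 = 1.645
SE = σ/√n = 11/√112 = 1.0394
Margin of error = 1.645 × 1.0394 = 1.7098
CI: x̄ ± margin = 155 ± 1.7098
CI: (153.2902, 156.7098)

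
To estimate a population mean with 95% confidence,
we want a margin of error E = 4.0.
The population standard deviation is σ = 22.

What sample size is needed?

z_0.025 = 1.960
n = (z×σ/E)² = (1.960×22/4.0)²
n = 116.2084
Round up: n = 117

Answer: n = 117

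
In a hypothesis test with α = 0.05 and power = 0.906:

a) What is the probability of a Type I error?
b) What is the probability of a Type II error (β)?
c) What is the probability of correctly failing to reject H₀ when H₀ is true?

Answer: a) 0.05, b) 0.094, c) 0.95

Derivation:
a) Type I error probability = α = 0.05
b) Power = P(reject H₀ | H₁ true) = 1 - β = 0.906, so Type II error probability = β = 1 - Power = 0.094
c) P(fail to reject H₀ | H₀ true) = 1 - α = 0.95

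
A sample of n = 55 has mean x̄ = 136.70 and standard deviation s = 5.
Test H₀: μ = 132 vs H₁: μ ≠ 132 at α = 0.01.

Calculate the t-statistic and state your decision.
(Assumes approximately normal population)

Answer: t = 6.9712, reject H₀

Derivation:
df = n - 1 = 54
SE = s/√n = 5/√55 = 0.6742
t = (x̄ - μ₀)/SE = (136.70 - 132)/0.6742 = 6.9712
Critical value: t_{0.005,54} = ±2.670
p-value < 0.0001
Decision: reject H₀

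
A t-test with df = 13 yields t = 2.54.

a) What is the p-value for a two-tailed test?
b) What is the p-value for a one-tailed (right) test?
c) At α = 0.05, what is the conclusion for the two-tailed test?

Answer: a) 0.0247, b) 0.0123, c) reject H₀

Derivation:
Using t-distribution with df = 13:
a) Two-tailed: p = 2×P(T > 2.54) = 0.0247
b) One-tailed: p = P(T > 2.54) = 0.0123
c) 0.0247 < 0.05, reject H₀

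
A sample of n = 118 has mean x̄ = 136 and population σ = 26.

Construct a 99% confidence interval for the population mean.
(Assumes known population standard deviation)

Answer: (129.8343, 142.1657)

Derivation:
Confidence level: 99%, α = 0.01
z_0.005 = 2.576
SE = σ/√n = 26/√118 = 2.3935
Margin of error = 2.576 × 2.3935 = 6.1657
CI: x̄ ± margin = 136 ± 6.1657
CI: (129.8343, 142.1657)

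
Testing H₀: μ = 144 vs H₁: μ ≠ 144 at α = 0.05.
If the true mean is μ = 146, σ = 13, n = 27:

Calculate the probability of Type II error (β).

Answer: β ≈ 0.8742

Derivation:
SE = σ/√n = 13/√27 = 2.5019
Critical values: μ₀ ± z_0.025×SE = 144 ± 1.960×2.5019
Acceptance region: (139.0963, 148.9037)
Under H₁ (μ = 146): z_high = (148.9037 - 146)/2.5019 = 1.1606, z_low = (139.0963 - 146)/2.5019 = -2.7594
β = P(not reject | H₁) = Φ(1.1606) - Φ(-2.7594) ≈ 0.8742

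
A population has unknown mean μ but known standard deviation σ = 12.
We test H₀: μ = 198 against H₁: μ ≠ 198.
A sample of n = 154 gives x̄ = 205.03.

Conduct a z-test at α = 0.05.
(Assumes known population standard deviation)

Answer: z = 7.2699, reject H₀

Derivation:
Standard error: SE = σ/√n = 12/√154 = 0.9670
z-statistic: z = (x̄ - μ₀)/SE = (205.03 - 198)/0.9670 = 7.2699
Critical value: ±1.960
p-value < 0.0001
Decision: reject H₀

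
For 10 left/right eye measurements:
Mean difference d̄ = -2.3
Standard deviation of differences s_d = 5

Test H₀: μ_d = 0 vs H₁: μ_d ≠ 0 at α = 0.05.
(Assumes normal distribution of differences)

Answer: t = -1.4547, fail to reject H₀

Derivation:
df = n - 1 = 9
SE = s_d/√n = 5/√10 = 1.5811
t = d̄/SE = -2.3/1.5811 = -1.4547
Critical value: t_{0.025,9} = ±2.262
p-value ≈ 0.1797
Decision: fail to reject H₀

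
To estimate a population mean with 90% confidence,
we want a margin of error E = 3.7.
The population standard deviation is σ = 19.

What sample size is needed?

Answer: n = 72

Derivation:
z_0.05 = 1.645
n = (z×σ/E)² = (1.645×19/3.7)²
n = 71.3568
Round up: n = 72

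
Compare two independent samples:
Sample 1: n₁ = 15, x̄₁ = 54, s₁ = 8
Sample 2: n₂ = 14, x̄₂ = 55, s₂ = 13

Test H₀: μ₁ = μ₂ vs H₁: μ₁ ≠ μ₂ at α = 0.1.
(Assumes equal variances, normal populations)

Answer: t = -0.2514, fail to reject H₀

Derivation:
Pooled variance: s²_p = [14×8² + 13×13²]/(27) = 114.5556
s_p = 10.7031
SE = s_p×√(1/n₁ + 1/n₂) = 10.7031×√(1/15 + 1/14) = 3.9774
t = (x̄₁ - x̄₂)/SE = (54 - 55)/3.9774 = -0.2514
df = 27, t-critical = ±1.703
Decision: fail to reject H₀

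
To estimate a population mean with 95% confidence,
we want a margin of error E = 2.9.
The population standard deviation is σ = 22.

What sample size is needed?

Answer: n = 222

Derivation:
z_0.025 = 1.960
n = (z×σ/E)² = (1.960×22/2.9)²
n = 221.0861
Round up: n = 222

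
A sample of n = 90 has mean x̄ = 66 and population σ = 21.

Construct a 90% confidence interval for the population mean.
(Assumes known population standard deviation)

Confidence level: 90%, α = 0.1
z_0.05 = 1.645
SE = σ/√n = 21/√90 = 2.2136
Margin of error = 1.645 × 2.2136 = 3.6414
CI: x̄ ± margin = 66 ± 3.6414
CI: (62.3586, 69.6414)

Answer: (62.3586, 69.6414)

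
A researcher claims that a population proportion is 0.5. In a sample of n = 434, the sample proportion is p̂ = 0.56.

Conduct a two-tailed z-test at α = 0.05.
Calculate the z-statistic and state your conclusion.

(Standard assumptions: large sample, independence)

Answer: z = 2.4999, reject H₀

Derivation:
H₀: p = 0.5, H₁: p ≠ 0.5
Standard error: SE = √(p₀(1-p₀)/n) = √(0.5×0.5/434) = 0.024001
z-statistic: z = (p̂ - p₀)/SE = (0.56 - 0.5)/0.024001 = 2.4999
Critical value: z_0.025 = ±1.960
p-value = 0.0124
Decision: reject H₀ at α = 0.05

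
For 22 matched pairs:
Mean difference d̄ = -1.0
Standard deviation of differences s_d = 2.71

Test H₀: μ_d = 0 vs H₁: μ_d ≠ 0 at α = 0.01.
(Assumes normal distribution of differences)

Answer: t = -1.7307, fail to reject H₀

Derivation:
df = n - 1 = 21
SE = s_d/√n = 2.71/√22 = 0.5778
t = d̄/SE = -1.0/0.5778 = -1.7307
Critical value: t_{0.005,21} = ±2.831
p-value ≈ 0.0982
Decision: fail to reject H₀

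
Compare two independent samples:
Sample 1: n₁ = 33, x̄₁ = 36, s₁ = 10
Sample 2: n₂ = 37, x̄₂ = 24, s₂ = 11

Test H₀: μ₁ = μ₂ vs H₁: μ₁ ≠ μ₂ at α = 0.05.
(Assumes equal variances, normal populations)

Pooled variance: s²_p = [32×10² + 36×11²]/(68) = 111.1176
s_p = 10.5412
SE = s_p×√(1/n₁ + 1/n₂) = 10.5412×√(1/33 + 1/37) = 2.5240
t = (x̄₁ - x̄₂)/SE = (36 - 24)/2.5240 = 4.7544
df = 68, t-critical = ±1.995
Decision: reject H₀

Answer: t = 4.7544, reject H₀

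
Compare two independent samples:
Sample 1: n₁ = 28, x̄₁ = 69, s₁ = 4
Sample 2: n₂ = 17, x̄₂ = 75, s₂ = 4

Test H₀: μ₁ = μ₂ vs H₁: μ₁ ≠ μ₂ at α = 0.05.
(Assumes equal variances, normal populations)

Pooled variance: s²_p = [27×4² + 16×4²]/(43) = 16.0000
s_p = 4.0000
SE = s_p×√(1/n₁ + 1/n₂) = 4.0000×√(1/28 + 1/17) = 1.2299
t = (x̄₁ - x̄₂)/SE = (69 - 75)/1.2299 = -4.8784
df = 43, t-critical = ±2.017
Decision: reject H₀

Answer: t = -4.8784, reject H₀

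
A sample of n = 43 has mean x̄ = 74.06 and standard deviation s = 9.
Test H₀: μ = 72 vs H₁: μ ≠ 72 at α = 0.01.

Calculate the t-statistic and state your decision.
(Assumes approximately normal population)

df = n - 1 = 42
SE = s/√n = 9/√43 = 1.3725
t = (x̄ - μ₀)/SE = (74.06 - 72)/1.3725 = 1.5009
Critical value: t_{0.005,42} = ±2.698
p-value ≈ 0.1409
Decision: fail to reject H₀

Answer: t = 1.5009, fail to reject H₀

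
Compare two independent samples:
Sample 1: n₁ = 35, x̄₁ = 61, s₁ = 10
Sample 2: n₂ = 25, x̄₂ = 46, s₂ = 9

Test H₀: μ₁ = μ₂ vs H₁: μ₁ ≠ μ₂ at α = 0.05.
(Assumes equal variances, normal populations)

Pooled variance: s²_p = [34×10² + 24×9²]/(58) = 92.1379
s_p = 9.5988
SE = s_p×√(1/n₁ + 1/n₂) = 9.5988×√(1/35 + 1/25) = 2.5136
t = (x̄₁ - x̄₂)/SE = (61 - 46)/2.5136 = 5.9675
df = 58, t-critical = ±2.002
Decision: reject H₀

Answer: t = 5.9675, reject H₀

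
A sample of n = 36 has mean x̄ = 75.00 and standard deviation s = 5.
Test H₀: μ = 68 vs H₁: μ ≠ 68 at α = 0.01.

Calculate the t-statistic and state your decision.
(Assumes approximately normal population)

Answer: t = 8.4003, reject H₀

Derivation:
df = n - 1 = 35
SE = s/√n = 5/√36 = 0.8333
t = (x̄ - μ₀)/SE = (75.00 - 68)/0.8333 = 8.4003
Critical value: t_{0.005,35} = ±2.724
p-value < 0.0001
Decision: reject H₀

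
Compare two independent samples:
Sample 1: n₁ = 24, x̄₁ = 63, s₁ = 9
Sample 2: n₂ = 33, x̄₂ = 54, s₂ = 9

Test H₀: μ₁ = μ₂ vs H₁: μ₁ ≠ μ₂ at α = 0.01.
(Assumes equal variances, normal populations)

Pooled variance: s²_p = [23×9² + 32×9²]/(55) = 81.0000
s_p = 9.0000
SE = s_p×√(1/n₁ + 1/n₂) = 9.0000×√(1/24 + 1/33) = 2.4144
t = (x̄₁ - x̄₂)/SE = (63 - 54)/2.4144 = 3.7276
df = 55, t-critical = ±2.668
Decision: reject H₀

Answer: t = 3.7276, reject H₀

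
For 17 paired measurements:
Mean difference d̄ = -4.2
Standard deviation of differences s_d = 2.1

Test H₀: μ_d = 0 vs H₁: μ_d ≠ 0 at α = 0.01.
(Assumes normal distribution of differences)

df = n - 1 = 16
SE = s_d/√n = 2.1/√17 = 0.5093
t = d̄/SE = -4.2/0.5093 = -8.2466
Critical value: t_{0.005,16} = ±2.921
p-value < 0.0001
Decision: reject H₀

Answer: t = -8.2466, reject H₀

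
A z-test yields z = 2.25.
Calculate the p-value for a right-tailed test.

For z = 2.25:
p = P(Z > 2.25) = 1 - Φ(2.25) = 0.0122

Answer: p-value ≈ 0.0122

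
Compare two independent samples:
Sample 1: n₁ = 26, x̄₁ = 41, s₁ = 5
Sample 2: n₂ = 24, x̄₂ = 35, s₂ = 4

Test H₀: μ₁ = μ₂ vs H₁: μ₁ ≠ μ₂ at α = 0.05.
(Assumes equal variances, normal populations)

Pooled variance: s²_p = [25×5² + 23×4²]/(48) = 20.6875
s_p = 4.5484
SE = s_p×√(1/n₁ + 1/n₂) = 4.5484×√(1/26 + 1/24) = 1.2875
t = (x̄₁ - x̄₂)/SE = (41 - 35)/1.2875 = 4.6602
df = 48, t-critical = ±2.011
Decision: reject H₀

Answer: t = 4.6602, reject H₀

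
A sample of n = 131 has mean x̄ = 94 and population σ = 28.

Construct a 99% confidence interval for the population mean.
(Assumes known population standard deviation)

Confidence level: 99%, α = 0.01
z_0.005 = 2.576
SE = σ/√n = 28/√131 = 2.4464
Margin of error = 2.576 × 2.4464 = 6.3019
CI: x̄ ± margin = 94 ± 6.3019
CI: (87.6981, 100.3019)

Answer: (87.6981, 100.3019)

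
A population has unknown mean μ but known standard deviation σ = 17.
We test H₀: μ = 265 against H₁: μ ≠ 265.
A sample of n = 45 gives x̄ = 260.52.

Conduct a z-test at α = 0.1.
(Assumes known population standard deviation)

Standard error: SE = σ/√n = 17/√45 = 2.5342
z-statistic: z = (x̄ - μ₀)/SE = (260.52 - 265)/2.5342 = -1.7678
Critical value: ±1.645
p-value = 0.0771
Decision: reject H₀

Answer: z = -1.7678, reject H₀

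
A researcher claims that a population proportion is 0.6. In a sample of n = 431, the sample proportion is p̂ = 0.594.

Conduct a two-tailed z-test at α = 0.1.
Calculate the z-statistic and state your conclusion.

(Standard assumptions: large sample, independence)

H₀: p = 0.6, H₁: p ≠ 0.6
Standard error: SE = √(p₀(1-p₀)/n) = √(0.6×0.4/431) = 0.023598
z-statistic: z = (p̂ - p₀)/SE = (0.594 - 0.6)/0.023598 = -0.2543
Critical value: z_0.05 = ±1.645
p-value = 0.7993
Decision: fail to reject H₀ at α = 0.1

Answer: z = -0.2543, fail to reject H₀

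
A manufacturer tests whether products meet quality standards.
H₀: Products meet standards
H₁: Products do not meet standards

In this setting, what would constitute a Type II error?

Answer: Accepting products as meeting standards when they don't

Derivation:
Type I error (α): Rejecting H₀ when H₀ is true
Type II error (β): Failing to reject H₀ when H₁ is true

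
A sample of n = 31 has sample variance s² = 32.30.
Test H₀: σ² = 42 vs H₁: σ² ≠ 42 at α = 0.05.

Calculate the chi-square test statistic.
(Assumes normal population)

df = n - 1 = 30
χ² = (n-1)s²/σ₀² = 30×32.30/42 = 23.0714
Critical values: χ²_{0.975,30} = 16.791, χ²_{0.025,30} = 46.979
Rejection region: χ² < 16.791 or χ² > 46.979
Decision: fail to reject H₀

Answer: χ² = 23.0714, fail to reject H₀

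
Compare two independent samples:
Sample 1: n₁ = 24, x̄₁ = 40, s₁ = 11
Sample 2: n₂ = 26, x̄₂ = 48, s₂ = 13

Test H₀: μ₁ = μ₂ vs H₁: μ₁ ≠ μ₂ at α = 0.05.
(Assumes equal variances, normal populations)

Answer: t = -2.3390, reject H₀

Derivation:
Pooled variance: s²_p = [23×11² + 25×13²]/(48) = 146.0000
s_p = 12.0830
SE = s_p×√(1/n₁ + 1/n₂) = 12.0830×√(1/24 + 1/26) = 3.4203
t = (x̄₁ - x̄₂)/SE = (40 - 48)/3.4203 = -2.3390
df = 48, t-critical = ±2.011
Decision: reject H₀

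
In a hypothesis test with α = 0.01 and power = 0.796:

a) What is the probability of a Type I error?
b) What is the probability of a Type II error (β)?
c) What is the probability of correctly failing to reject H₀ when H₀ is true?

Answer: a) 0.01, b) 0.204, c) 0.99

Derivation:
a) Type I error probability = α = 0.01
b) Power = P(reject H₀ | H₁ true) = 1 - β = 0.796, so Type II error probability = β = 1 - Power = 0.204
c) P(fail to reject H₀ | H₀ true) = 1 - α = 0.99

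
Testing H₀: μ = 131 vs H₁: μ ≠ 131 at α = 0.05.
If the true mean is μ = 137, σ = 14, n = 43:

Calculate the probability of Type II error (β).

Answer: β ≈ 0.1976

Derivation:
SE = σ/√n = 14/√43 = 2.1350
Critical values: μ₀ ± z_0.025×SE = 131 ± 1.960×2.1350
Acceptance region: (126.8154, 135.1846)
Under H₁ (μ = 137): z_high = (135.1846 - 137)/2.1350 = -0.8503, z_low = (126.8154 - 137)/2.1350 = -4.7703
β = P(not reject | H₁) = Φ(-0.8503) - Φ(-4.7703) ≈ 0.1976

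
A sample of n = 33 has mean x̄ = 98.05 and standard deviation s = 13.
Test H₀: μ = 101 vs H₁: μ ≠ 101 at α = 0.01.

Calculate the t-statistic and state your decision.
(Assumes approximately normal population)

df = n - 1 = 32
SE = s/√n = 13/√33 = 2.2630
t = (x̄ - μ₀)/SE = (98.05 - 101)/2.2630 = -1.3036
Critical value: t_{0.005,32} = ±2.738
p-value ≈ 0.2017
Decision: fail to reject H₀

Answer: t = -1.3036, fail to reject H₀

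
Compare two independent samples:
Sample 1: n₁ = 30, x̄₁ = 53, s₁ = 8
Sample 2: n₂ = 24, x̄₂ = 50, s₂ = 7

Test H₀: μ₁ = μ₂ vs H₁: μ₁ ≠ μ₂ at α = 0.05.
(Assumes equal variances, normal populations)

Answer: t = 1.4463, fail to reject H₀

Derivation:
Pooled variance: s²_p = [29×8² + 23×7²]/(52) = 57.3654
s_p = 7.5740
SE = s_p×√(1/n₁ + 1/n₂) = 7.5740×√(1/30 + 1/24) = 2.0742
t = (x̄₁ - x̄₂)/SE = (53 - 50)/2.0742 = 1.4463
df = 52, t-critical = ±2.007
Decision: fail to reject H₀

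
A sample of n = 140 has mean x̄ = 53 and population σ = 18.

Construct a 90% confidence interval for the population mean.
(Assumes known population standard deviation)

Answer: (50.4975, 55.5025)

Derivation:
Confidence level: 90%, α = 0.1
z_0.05 = 1.645
SE = σ/√n = 18/√140 = 1.5213
Margin of error = 1.645 × 1.5213 = 2.5025
CI: x̄ ± margin = 53 ± 2.5025
CI: (50.4975, 55.5025)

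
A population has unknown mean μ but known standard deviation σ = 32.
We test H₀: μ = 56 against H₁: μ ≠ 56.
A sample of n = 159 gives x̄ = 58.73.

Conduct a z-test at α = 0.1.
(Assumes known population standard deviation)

Answer: z = 1.0757, fail to reject H₀

Derivation:
Standard error: SE = σ/√n = 32/√159 = 2.5378
z-statistic: z = (x̄ - μ₀)/SE = (58.73 - 56)/2.5378 = 1.0757
Critical value: ±1.645
p-value = 0.2821
Decision: fail to reject H₀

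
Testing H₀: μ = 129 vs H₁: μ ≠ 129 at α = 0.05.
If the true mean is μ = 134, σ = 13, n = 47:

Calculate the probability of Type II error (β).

Answer: β ≈ 0.2493

Derivation:
SE = σ/√n = 13/√47 = 1.8962
Critical values: μ₀ ± z_0.025×SE = 129 ± 1.960×1.8962
Acceptance region: (125.2834, 132.7166)
Under H₁ (μ = 134): z_high = (132.7166 - 134)/1.8962 = -0.6768, z_low = (125.2834 - 134)/1.8962 = -4.5969
β = P(not reject | H₁) = Φ(-0.6768) - Φ(-4.5969) ≈ 0.2493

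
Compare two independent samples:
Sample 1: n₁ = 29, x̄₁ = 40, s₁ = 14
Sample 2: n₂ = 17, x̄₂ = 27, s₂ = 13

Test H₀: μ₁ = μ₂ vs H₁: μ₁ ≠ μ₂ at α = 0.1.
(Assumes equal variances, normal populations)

Answer: t = 3.1190, reject H₀

Derivation:
Pooled variance: s²_p = [28×14² + 16×13²]/(44) = 186.1818
s_p = 13.6448
SE = s_p×√(1/n₁ + 1/n₂) = 13.6448×√(1/29 + 1/17) = 4.1680
t = (x̄₁ - x̄₂)/SE = (40 - 27)/4.1680 = 3.1190
df = 44, t-critical = ±1.680
Decision: reject H₀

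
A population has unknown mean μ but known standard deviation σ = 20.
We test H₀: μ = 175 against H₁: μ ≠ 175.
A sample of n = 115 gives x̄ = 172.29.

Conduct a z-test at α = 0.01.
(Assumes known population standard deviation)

Standard error: SE = σ/√n = 20/√115 = 1.8650
z-statistic: z = (x̄ - μ₀)/SE = (172.29 - 175)/1.8650 = -1.4531
Critical value: ±2.576
p-value = 0.1462
Decision: fail to reject H₀

Answer: z = -1.4531, fail to reject H₀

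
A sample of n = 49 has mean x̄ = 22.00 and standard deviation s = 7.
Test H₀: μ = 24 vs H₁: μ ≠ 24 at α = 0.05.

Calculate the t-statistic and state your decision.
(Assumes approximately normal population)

df = n - 1 = 48
SE = s/√n = 7/√49 = 1.0000
t = (x̄ - μ₀)/SE = (22.00 - 24)/1.0000 = -2.0000
Critical value: t_{0.025,48} = ±2.011
p-value ≈ 0.0512
Decision: fail to reject H₀

Answer: t = -2.0000, fail to reject H₀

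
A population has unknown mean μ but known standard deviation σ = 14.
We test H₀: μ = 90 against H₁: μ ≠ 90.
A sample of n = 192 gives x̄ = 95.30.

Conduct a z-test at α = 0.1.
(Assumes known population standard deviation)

Standard error: SE = σ/√n = 14/√192 = 1.0104
z-statistic: z = (x̄ - μ₀)/SE = (95.30 - 90)/1.0104 = 5.2454
Critical value: ±1.645
p-value < 0.0001
Decision: reject H₀

Answer: z = 5.2454, reject H₀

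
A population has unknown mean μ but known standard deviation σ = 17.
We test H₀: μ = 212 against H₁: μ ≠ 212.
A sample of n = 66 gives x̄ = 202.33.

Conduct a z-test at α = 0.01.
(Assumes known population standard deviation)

Answer: z = -4.6210, reject H₀

Derivation:
Standard error: SE = σ/√n = 17/√66 = 2.0926
z-statistic: z = (x̄ - μ₀)/SE = (202.33 - 212)/2.0926 = -4.6210
Critical value: ±2.576
p-value < 0.0001
Decision: reject H₀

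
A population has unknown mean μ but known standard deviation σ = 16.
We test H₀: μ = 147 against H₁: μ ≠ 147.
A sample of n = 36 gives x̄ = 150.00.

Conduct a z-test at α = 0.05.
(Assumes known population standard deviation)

Answer: z = 1.1250, fail to reject H₀

Derivation:
Standard error: SE = σ/√n = 16/√36 = 2.6667
z-statistic: z = (x̄ - μ₀)/SE = (150.00 - 147)/2.6667 = 1.1250
Critical value: ±1.960
p-value = 0.2606
Decision: fail to reject H₀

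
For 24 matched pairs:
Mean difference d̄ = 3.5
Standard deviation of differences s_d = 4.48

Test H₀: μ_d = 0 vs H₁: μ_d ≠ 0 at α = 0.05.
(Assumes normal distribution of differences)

df = n - 1 = 23
SE = s_d/√n = 4.48/√24 = 0.9145
t = d̄/SE = 3.5/0.9145 = 3.8272
Critical value: t_{0.025,23} = ±2.069
p-value ≈ 0.0009
Decision: reject H₀

Answer: t = 3.8272, reject H₀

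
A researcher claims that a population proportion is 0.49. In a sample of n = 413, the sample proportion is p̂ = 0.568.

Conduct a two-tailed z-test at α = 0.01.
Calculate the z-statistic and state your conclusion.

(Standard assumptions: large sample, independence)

H₀: p = 0.49, H₁: p ≠ 0.49
Standard error: SE = √(p₀(1-p₀)/n) = √(0.49×0.51/413) = 0.024598
z-statistic: z = (p̂ - p₀)/SE = (0.568 - 0.49)/0.024598 = 3.1710
Critical value: z_0.005 = ±2.576
p-value = 0.0015
Decision: reject H₀ at α = 0.01

Answer: z = 3.1710, reject H₀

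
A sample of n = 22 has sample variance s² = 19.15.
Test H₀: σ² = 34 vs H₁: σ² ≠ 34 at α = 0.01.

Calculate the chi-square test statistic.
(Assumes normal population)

Answer: χ² = 11.8279, fail to reject H₀

Derivation:
df = n - 1 = 21
χ² = (n-1)s²/σ₀² = 21×19.15/34 = 11.8279
Critical values: χ²_{0.995,21} = 8.034, χ²_{0.005,21} = 41.401
Rejection region: χ² < 8.034 or χ² > 41.401
Decision: fail to reject H₀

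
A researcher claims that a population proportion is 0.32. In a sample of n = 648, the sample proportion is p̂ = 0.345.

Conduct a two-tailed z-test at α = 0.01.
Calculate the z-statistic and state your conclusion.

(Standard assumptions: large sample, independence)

H₀: p = 0.32, H₁: p ≠ 0.32
Standard error: SE = √(p₀(1-p₀)/n) = √(0.32×0.68/648) = 0.018325
z-statistic: z = (p̂ - p₀)/SE = (0.345 - 0.32)/0.018325 = 1.3643
Critical value: z_0.005 = ±2.576
p-value = 0.1725
Decision: fail to reject H₀ at α = 0.01

Answer: z = 1.3643, fail to reject H₀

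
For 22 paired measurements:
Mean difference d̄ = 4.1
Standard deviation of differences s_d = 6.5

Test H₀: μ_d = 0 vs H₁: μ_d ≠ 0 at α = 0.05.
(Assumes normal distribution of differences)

df = n - 1 = 21
SE = s_d/√n = 6.5/√22 = 1.3858
t = d̄/SE = 4.1/1.3858 = 2.9586
Critical value: t_{0.025,21} = ±2.080
p-value ≈ 0.0075
Decision: reject H₀

Answer: t = 2.9586, reject H₀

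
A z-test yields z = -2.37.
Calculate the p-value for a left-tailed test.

For z = -2.37:
p = P(Z < -2.37) = Φ(-2.37) = 0.0089

Answer: p-value ≈ 0.0089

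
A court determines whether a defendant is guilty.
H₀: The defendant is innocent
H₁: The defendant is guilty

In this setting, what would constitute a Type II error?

Answer: Acquitting a guilty person

Derivation:
A Type I error (probability α) occurs when we reject a true H₀.
A Type II error (probability β) occurs when we fail to reject a false H₀.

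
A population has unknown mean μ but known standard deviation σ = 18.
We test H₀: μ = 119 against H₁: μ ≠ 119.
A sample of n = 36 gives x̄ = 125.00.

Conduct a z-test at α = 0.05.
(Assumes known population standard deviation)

Answer: z = 2.0000, reject H₀

Derivation:
Standard error: SE = σ/√n = 18/√36 = 3.0000
z-statistic: z = (x̄ - μ₀)/SE = (125.00 - 119)/3.0000 = 2.0000
Critical value: ±1.960
p-value = 0.0455
Decision: reject H₀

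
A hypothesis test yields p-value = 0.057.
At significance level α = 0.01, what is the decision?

Answer: fail to reject H₀

Derivation:
Compare p-value to α:
0.057 ≥ 0.01
Decision: fail to reject H₀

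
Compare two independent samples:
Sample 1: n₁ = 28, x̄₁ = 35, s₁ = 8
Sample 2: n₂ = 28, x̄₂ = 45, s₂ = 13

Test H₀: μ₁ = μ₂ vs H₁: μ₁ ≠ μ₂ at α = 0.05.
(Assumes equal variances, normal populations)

Pooled variance: s²_p = [27×8² + 27×13²]/(54) = 116.5000
s_p = 10.7935
SE = s_p×√(1/n₁ + 1/n₂) = 10.7935×√(1/28 + 1/28) = 2.8847
t = (x̄₁ - x̄₂)/SE = (35 - 45)/2.8847 = -3.4666
df = 54, t-critical = ±2.005
Decision: reject H₀

Answer: t = -3.4666, reject H₀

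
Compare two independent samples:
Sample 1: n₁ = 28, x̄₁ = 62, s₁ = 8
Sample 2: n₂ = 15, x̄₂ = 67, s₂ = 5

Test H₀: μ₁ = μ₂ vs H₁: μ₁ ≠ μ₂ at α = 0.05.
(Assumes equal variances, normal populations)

Pooled variance: s²_p = [27×8² + 14×5²]/(41) = 50.6829
s_p = 7.1192
SE = s_p×√(1/n₁ + 1/n₂) = 7.1192×√(1/28 + 1/15) = 2.2779
t = (x̄₁ - x̄₂)/SE = (62 - 67)/2.2779 = -2.1950
df = 41, t-critical = ±2.020
Decision: reject H₀

Answer: t = -2.1950, reject H₀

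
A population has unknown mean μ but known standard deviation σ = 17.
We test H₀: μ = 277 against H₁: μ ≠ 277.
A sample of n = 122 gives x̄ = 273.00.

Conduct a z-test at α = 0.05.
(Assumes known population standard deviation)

Standard error: SE = σ/√n = 17/√122 = 1.5391
z-statistic: z = (x̄ - μ₀)/SE = (273.00 - 277)/1.5391 = -2.5989
Critical value: ±1.960
p-value = 0.0094
Decision: reject H₀

Answer: z = -2.5989, reject H₀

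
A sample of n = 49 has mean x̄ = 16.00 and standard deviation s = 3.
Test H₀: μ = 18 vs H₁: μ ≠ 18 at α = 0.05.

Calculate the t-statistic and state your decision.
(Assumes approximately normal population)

df = n - 1 = 48
SE = s/√n = 3/√49 = 0.4286
t = (x̄ - μ₀)/SE = (16.00 - 18)/0.4286 = -4.6664
Critical value: t_{0.025,48} = ±2.011
p-value < 0.0001
Decision: reject H₀

Answer: t = -4.6664, reject H₀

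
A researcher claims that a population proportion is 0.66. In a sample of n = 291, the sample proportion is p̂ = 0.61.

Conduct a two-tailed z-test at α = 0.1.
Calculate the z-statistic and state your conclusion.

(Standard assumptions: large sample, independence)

H₀: p = 0.66, H₁: p ≠ 0.66
Standard error: SE = √(p₀(1-p₀)/n) = √(0.66×0.34/291) = 0.027769
z-statistic: z = (p̂ - p₀)/SE = (0.61 - 0.66)/0.027769 = -1.8006
Critical value: z_0.05 = ±1.645
p-value = 0.0718
Decision: reject H₀ at α = 0.1

Answer: z = -1.8006, reject H₀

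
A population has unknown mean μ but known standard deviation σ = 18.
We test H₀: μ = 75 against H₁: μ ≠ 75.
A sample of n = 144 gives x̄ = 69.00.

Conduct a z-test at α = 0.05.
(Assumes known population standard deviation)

Standard error: SE = σ/√n = 18/√144 = 1.5000
z-statistic: z = (x̄ - μ₀)/SE = (69.00 - 75)/1.5000 = -4.0000
Critical value: ±1.960
p-value = 0.0001
Decision: reject H₀

Answer: z = -4.0000, reject H₀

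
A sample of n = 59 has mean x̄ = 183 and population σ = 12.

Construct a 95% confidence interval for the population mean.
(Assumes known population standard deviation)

Confidence level: 95%, α = 0.05
z_0.025 = 1.960
SE = σ/√n = 12/√59 = 1.5623
Margin of error = 1.960 × 1.5623 = 3.0621
CI: x̄ ± margin = 183 ± 3.0621
CI: (179.9379, 186.0621)

Answer: (179.9379, 186.0621)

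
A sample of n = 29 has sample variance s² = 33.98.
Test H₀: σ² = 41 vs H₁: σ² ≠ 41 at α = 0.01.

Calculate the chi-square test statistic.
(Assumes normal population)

df = n - 1 = 28
χ² = (n-1)s²/σ₀² = 28×33.98/41 = 23.2059
Critical values: χ²_{0.995,28} = 12.461, χ²_{0.005,28} = 50.993
Rejection region: χ² < 12.461 or χ² > 50.993
Decision: fail to reject H₀

Answer: χ² = 23.2059, fail to reject H₀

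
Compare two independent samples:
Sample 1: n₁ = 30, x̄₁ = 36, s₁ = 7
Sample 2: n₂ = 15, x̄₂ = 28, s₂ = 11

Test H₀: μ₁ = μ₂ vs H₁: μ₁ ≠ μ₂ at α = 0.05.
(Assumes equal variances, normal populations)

Answer: t = 2.9723, reject H₀

Derivation:
Pooled variance: s²_p = [29×7² + 14×11²]/(43) = 72.4419
s_p = 8.5113
SE = s_p×√(1/n₁ + 1/n₂) = 8.5113×√(1/30 + 1/15) = 2.6915
t = (x̄₁ - x̄₂)/SE = (36 - 28)/2.6915 = 2.9723
df = 43, t-critical = ±2.017
Decision: reject H₀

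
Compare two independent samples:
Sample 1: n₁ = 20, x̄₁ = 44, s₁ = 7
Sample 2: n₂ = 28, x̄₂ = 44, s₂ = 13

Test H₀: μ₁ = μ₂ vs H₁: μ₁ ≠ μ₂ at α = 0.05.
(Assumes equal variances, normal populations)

Answer: t = 0.0000, fail to reject H₀

Derivation:
Pooled variance: s²_p = [19×7² + 27×13²]/(46) = 119.4348
s_p = 10.9286
SE = s_p×√(1/n₁ + 1/n₂) = 10.9286×√(1/20 + 1/28) = 3.1996
t = (x̄₁ - x̄₂)/SE = (44 - 44)/3.1996 = 0.0000
df = 46, t-critical = ±2.013
Decision: fail to reject H₀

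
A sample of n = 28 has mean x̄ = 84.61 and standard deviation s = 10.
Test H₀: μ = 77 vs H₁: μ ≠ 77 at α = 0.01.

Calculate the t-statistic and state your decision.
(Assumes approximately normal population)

df = n - 1 = 27
SE = s/√n = 10/√28 = 1.8898
t = (x̄ - μ₀)/SE = (84.61 - 77)/1.8898 = 4.0269
Critical value: t_{0.005,27} = ±2.771
p-value ≈ 0.0004
Decision: reject H₀

Answer: t = 4.0269, reject H₀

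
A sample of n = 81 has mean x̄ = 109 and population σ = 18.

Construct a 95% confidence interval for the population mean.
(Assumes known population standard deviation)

Answer: (105.0800, 112.9200)

Derivation:
Confidence level: 95%, α = 0.05
z_0.025 = 1.960
SE = σ/√n = 18/√81 = 2.0000
Margin of error = 1.960 × 2.0000 = 3.9200
CI: x̄ ± margin = 109 ± 3.9200
CI: (105.0800, 112.9200)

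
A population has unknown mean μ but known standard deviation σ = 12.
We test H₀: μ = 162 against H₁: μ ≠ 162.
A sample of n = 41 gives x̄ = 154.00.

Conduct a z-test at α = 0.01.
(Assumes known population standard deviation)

Standard error: SE = σ/√n = 12/√41 = 1.8741
z-statistic: z = (x̄ - μ₀)/SE = (154.00 - 162)/1.8741 = -4.2687
Critical value: ±2.576
p-value < 0.0001
Decision: reject H₀

Answer: z = -4.2687, reject H₀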